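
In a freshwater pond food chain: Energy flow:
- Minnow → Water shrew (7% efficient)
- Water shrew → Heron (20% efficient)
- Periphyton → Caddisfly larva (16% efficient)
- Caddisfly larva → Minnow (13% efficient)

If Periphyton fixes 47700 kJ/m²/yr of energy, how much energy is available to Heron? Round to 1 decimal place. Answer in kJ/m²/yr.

13.9 kJ/m²/yr

Caddisfly larva: 47700 × 0.16 = 7632 kJ/m²/yr
Minnow: 7632 × 0.13 = 992.16 kJ/m²/yr
Water shrew: 992.16 × 0.07 = 69.4512 kJ/m²/yr
Heron: 69.4512 × 0.2 = 13.89024 kJ/m²/yr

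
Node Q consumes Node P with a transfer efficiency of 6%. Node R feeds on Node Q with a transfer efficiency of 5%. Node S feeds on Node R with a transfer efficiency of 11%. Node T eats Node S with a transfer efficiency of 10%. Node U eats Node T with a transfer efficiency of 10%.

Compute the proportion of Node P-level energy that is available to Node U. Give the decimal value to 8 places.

Product of link efficiencies: 0.06 × 0.05 × 0.11 × 0.1 × 0.1 = 0.0000033

0.00000330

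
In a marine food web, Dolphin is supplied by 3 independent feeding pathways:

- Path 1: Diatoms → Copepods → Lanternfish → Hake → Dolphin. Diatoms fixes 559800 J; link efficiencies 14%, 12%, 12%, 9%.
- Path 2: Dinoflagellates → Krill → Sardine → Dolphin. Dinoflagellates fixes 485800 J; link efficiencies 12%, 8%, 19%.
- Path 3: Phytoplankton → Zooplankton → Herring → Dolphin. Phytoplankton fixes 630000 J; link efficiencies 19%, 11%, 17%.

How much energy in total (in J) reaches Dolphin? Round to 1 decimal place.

3226.1 J

Path 1: 559800 × 0.14 × 0.12 × 0.12 × 0.09 = 101.570112 J
Path 2: 485800 × 0.12 × 0.08 × 0.19 = 886.0992 J
Path 3: 630000 × 0.19 × 0.11 × 0.17 = 2238.39 J
Total at Dolphin: 101.570112 + 886.0992 + 2238.39 = 3226.059312 J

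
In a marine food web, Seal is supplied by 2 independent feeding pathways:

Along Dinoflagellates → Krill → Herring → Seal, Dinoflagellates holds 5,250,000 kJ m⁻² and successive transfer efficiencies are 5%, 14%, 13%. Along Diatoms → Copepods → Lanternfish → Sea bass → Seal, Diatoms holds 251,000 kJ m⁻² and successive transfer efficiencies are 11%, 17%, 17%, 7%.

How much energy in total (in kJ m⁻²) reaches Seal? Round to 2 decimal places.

Via Dinoflagellates: 5250000 × 0.05 × 0.14 × 0.13 = 4777.5 kJ m⁻²
Via Diatoms: 251000 × 0.11 × 0.17 × 0.17 × 0.07 = 55.85503 kJ m⁻²
Total at Seal: 4777.5 + 55.85503 = 4833.35503 kJ m⁻²

4833.36 kJ m⁻²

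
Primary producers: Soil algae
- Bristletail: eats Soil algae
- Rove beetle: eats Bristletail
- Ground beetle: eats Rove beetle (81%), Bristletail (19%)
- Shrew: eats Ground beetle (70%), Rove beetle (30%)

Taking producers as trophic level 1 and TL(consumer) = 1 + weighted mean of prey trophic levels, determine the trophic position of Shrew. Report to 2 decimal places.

4.57

Bristletail: 1 + 1 = 2
Rove beetle: 1 + 2 = 3
Ground beetle: 1 + (0.81×3 + 0.19×2) = 3.81
Shrew: 1 + (0.7×3.81 + 0.3×3) = 4.567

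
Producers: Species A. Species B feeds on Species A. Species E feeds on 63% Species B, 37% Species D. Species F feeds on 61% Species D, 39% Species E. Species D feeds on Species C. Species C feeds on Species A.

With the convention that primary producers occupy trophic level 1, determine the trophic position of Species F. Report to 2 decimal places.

Species B: 1 + 1 = 2
Species C: 1 + 1 = 2
Species D: 1 + 2 = 3
Species E: 1 + (0.63×2 + 0.37×3) = 3.37
Species F: 1 + (0.61×3 + 0.39×3.37) = 4.1443

4.14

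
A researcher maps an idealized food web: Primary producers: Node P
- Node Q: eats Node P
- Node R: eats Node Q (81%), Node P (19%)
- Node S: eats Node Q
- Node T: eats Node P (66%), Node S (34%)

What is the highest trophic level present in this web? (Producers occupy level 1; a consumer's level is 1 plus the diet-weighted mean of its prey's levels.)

3

Node Q: 1 + 1 = 2
Node R: 1 + (0.81×2 + 0.19×1) = 2.81
Node S: 1 + 2 = 3
Node T: 1 + (0.66×1 + 0.34×3) = 2.68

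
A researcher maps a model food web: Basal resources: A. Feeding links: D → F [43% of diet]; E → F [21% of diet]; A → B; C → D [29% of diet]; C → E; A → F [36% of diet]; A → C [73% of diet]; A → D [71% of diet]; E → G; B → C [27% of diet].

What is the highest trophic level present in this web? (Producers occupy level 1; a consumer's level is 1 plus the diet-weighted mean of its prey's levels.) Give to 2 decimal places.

4.27

B: 1 + 1 = 2
C: 1 + (0.27×2 + 0.73×1) = 2.27
D: 1 + (0.29×2.27 + 0.71×1) = 2.3683
E: 1 + 2.27 = 3.27
F: 1 + (0.43×2.3683 + 0.21×3.27 + 0.36×1) = 3.065069
G: 1 + 3.27 = 4.27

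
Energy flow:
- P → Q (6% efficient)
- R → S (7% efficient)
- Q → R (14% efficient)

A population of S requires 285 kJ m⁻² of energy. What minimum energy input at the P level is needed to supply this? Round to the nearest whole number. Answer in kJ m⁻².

Cumulative transfer efficiency: 0.06 × 0.14 × 0.07 = 0.000588
P energy = 285 / 0.000588 = 484694 kJ m⁻²

484694 kJ m⁻²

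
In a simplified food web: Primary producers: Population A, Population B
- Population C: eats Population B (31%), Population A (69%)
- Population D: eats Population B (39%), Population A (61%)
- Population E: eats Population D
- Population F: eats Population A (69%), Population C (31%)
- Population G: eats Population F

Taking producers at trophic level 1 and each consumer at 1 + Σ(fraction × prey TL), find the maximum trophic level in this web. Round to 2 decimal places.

Population C: 1 + (0.31×1 + 0.69×1) = 2
Population D: 1 + (0.39×1 + 0.61×1) = 2
Population E: 1 + 2 = 3
Population F: 1 + (0.69×1 + 0.31×2) = 2.31
Population G: 1 + 2.31 = 3.31

3.31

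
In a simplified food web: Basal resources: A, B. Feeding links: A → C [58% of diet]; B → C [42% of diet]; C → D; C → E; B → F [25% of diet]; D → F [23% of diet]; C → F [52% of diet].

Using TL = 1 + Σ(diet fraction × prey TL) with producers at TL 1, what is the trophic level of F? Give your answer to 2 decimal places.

C: 1 + (0.58×1 + 0.42×1) = 2
D: 1 + 2 = 3
E: 1 + 2 = 3
F: 1 + (0.25×1 + 0.23×3 + 0.52×2) = 2.98

2.98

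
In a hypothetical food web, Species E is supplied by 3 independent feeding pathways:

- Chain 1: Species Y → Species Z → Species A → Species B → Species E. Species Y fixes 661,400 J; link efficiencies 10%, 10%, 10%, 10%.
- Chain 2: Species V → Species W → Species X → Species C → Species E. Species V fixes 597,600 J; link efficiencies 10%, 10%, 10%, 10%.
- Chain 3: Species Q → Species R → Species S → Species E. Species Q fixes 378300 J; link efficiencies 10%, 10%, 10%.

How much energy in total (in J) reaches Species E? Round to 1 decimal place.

Chain 1: 661400 × 0.1 × 0.1 × 0.1 × 0.1 = 66.14 J
Chain 2: 597600 × 0.1 × 0.1 × 0.1 × 0.1 = 59.76 J
Chain 3: 378300 × 0.1 × 0.1 × 0.1 = 378.3 J
Total at Species E: 66.14 + 59.76 + 378.3 = 504.2 J

504.2 J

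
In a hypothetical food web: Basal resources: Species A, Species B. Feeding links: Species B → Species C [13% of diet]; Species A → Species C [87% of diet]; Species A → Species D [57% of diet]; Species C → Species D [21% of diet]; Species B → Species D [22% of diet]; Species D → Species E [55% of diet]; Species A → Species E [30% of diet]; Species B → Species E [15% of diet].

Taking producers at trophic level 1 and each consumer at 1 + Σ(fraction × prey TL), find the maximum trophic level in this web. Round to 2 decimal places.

2.67

Species C: 1 + (0.13×1 + 0.87×1) = 2
Species D: 1 + (0.57×1 + 0.21×2 + 0.22×1) = 2.21
Species E: 1 + (0.55×2.21 + 0.3×1 + 0.15×1) = 2.6655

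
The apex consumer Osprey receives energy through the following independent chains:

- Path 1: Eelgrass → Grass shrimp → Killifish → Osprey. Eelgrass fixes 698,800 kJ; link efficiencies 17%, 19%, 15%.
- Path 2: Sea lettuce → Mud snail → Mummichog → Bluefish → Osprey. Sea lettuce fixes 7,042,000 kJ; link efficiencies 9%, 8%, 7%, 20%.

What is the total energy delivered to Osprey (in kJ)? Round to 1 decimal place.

Path 1: 698800 × 0.17 × 0.19 × 0.15 = 3385.686 kJ
Path 2: 7042000 × 0.09 × 0.08 × 0.07 × 0.2 = 709.8336 kJ
Total at Osprey: 3385.686 + 709.8336 = 4095.5196 kJ

4095.5 kJ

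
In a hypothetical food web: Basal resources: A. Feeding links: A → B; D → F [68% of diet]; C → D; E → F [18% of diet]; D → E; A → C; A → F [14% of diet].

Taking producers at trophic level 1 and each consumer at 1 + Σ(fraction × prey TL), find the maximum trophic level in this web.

B: 1 + 1 = 2
C: 1 + 1 = 2
D: 1 + 2 = 3
E: 1 + 3 = 4
F: 1 + (0.18×4 + 0.14×1 + 0.68×3) = 3.9

4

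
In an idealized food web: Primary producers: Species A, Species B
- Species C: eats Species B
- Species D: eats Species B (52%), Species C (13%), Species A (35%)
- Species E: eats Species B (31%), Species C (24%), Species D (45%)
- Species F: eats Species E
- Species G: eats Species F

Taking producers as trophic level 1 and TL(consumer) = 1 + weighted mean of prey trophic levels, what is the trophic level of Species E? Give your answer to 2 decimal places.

2.75

Species C: 1 + 1 = 2
Species D: 1 + (0.52×1 + 0.13×2 + 0.35×1) = 2.13
Species E: 1 + (0.31×1 + 0.24×2 + 0.45×2.13) = 2.7485
Species F: 1 + 2.7485 = 3.7485
Species G: 1 + 3.7485 = 4.7485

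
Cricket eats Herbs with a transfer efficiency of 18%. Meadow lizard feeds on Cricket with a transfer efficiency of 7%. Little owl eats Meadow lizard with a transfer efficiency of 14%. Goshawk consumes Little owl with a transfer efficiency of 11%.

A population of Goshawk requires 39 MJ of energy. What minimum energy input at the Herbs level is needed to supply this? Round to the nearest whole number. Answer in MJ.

200989 MJ

Cumulative transfer efficiency: 0.18 × 0.07 × 0.14 × 0.11 = 0.00019404
Herbs energy = 39 / 0.00019404 = 200989 MJ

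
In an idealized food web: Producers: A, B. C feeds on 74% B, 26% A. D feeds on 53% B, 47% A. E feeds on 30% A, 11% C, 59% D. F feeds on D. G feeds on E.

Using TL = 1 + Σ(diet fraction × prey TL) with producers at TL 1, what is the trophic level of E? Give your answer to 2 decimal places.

2.70

C: 1 + (0.74×1 + 0.26×1) = 2
D: 1 + (0.53×1 + 0.47×1) = 2
E: 1 + (0.3×1 + 0.11×2 + 0.59×2) = 2.7
F: 1 + 2 = 3
G: 1 + 2.7 = 3.7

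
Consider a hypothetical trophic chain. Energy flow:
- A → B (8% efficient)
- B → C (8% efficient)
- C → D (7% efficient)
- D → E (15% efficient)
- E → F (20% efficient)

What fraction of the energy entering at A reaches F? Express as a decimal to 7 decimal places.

0.0000134

Product of link efficiencies: 0.08 × 0.08 × 0.07 × 0.15 × 0.2 = 0.00001344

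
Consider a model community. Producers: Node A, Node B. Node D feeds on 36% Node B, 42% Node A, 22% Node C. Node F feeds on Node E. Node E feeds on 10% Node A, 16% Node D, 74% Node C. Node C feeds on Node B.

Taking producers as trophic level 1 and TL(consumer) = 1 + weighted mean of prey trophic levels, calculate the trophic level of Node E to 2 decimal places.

Node C: 1 + 1 = 2
Node D: 1 + (0.36×1 + 0.42×1 + 0.22×2) = 2.22
Node E: 1 + (0.1×1 + 0.16×2.22 + 0.74×2) = 2.9352
Node F: 1 + 2.9352 = 3.9352

2.94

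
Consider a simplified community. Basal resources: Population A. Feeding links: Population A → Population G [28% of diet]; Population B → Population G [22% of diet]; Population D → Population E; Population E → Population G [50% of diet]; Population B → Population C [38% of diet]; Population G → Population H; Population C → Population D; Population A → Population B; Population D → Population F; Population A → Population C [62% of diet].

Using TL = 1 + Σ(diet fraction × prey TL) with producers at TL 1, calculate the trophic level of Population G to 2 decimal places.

Population B: 1 + 1 = 2
Population C: 1 + (0.62×1 + 0.38×2) = 2.38
Population D: 1 + 2.38 = 3.38
Population E: 1 + 3.38 = 4.38
Population F: 1 + 3.38 = 4.38
Population G: 1 + (0.28×1 + 0.5×4.38 + 0.22×2) = 3.91
Population H: 1 + 3.91 = 4.91

3.91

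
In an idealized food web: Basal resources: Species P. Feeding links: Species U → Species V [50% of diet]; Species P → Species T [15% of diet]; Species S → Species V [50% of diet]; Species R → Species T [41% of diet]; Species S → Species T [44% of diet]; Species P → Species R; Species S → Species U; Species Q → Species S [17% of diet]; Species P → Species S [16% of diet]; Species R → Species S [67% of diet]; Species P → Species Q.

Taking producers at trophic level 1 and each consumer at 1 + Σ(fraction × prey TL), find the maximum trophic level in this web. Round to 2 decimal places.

Species Q: 1 + 1 = 2
Species R: 1 + 1 = 2
Species S: 1 + (0.17×2 + 0.67×2 + 0.16×1) = 2.84
Species T: 1 + (0.15×1 + 0.41×2 + 0.44×2.84) = 3.2196
Species U: 1 + 2.84 = 3.84
Species V: 1 + (0.5×3.84 + 0.5×2.84) = 4.34

4.34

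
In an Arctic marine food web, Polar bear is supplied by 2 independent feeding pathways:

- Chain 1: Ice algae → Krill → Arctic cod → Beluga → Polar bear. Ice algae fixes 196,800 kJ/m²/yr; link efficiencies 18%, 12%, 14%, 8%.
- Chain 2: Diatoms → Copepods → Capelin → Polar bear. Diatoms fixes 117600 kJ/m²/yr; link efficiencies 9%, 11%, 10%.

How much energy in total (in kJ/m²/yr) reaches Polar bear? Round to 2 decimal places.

Chain 1: 196800 × 0.18 × 0.12 × 0.14 × 0.08 = 47.609856 kJ/m²/yr
Chain 2: 117600 × 0.09 × 0.11 × 0.1 = 116.424 kJ/m²/yr
Total at Polar bear: 47.609856 + 116.424 = 164.033856 kJ/m²/yr

164.03 kJ/m²/yr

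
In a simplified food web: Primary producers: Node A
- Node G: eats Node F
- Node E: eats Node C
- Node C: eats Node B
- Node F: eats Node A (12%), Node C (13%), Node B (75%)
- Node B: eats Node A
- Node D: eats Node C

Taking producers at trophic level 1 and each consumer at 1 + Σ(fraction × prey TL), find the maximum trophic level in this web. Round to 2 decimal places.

Node B: 1 + 1 = 2
Node C: 1 + 2 = 3
Node D: 1 + 3 = 4
Node E: 1 + 3 = 4
Node F: 1 + (0.12×1 + 0.13×3 + 0.75×2) = 3.01
Node G: 1 + 3.01 = 4.01

4.01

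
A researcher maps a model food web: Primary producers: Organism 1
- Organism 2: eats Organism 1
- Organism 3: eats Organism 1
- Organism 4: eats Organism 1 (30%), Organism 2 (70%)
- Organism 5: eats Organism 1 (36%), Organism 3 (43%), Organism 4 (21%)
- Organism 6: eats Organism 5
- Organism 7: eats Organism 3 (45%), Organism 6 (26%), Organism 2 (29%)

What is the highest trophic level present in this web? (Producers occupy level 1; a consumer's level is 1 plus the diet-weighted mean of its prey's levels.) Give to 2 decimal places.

3.79

Organism 2: 1 + 1 = 2
Organism 3: 1 + 1 = 2
Organism 4: 1 + (0.3×1 + 0.7×2) = 2.7
Organism 5: 1 + (0.36×1 + 0.43×2 + 0.21×2.7) = 2.787
Organism 6: 1 + 2.787 = 3.787
Organism 7: 1 + (0.45×2 + 0.26×3.787 + 0.29×2) = 3.46462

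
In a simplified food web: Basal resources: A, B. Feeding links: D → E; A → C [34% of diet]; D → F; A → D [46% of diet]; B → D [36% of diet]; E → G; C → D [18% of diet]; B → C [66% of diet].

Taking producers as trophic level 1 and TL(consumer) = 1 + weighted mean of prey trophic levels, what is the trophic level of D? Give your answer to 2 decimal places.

2.18

C: 1 + (0.34×1 + 0.66×1) = 2
D: 1 + (0.36×1 + 0.18×2 + 0.46×1) = 2.18
E: 1 + 2.18 = 3.18
F: 1 + 2.18 = 3.18
G: 1 + 3.18 = 4.18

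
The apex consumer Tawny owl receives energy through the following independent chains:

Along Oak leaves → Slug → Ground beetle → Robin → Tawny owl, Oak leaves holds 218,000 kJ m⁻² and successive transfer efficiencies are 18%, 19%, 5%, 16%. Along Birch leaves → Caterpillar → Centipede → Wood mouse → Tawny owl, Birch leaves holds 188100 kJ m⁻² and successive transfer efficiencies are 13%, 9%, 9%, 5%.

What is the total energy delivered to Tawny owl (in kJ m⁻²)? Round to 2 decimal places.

Via Oak leaves: 218000 × 0.18 × 0.19 × 0.05 × 0.16 = 59.6448 kJ m⁻²
Via Birch leaves: 188100 × 0.13 × 0.09 × 0.09 × 0.05 = 9.903465 kJ m⁻²
Total at Tawny owl: 59.6448 + 9.903465 = 69.548265 kJ m⁻²

69.55 kJ m⁻²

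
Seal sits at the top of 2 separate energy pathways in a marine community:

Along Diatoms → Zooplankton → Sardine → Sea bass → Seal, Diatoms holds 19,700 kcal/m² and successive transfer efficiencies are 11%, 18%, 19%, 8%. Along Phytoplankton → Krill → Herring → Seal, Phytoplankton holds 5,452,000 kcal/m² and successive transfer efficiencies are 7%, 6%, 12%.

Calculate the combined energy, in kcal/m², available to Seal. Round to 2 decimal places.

Via Diatoms: 19700 × 0.11 × 0.18 × 0.19 × 0.08 = 5.928912 kcal/m²
Via Phytoplankton: 5452000 × 0.07 × 0.06 × 0.12 = 2747.808 kcal/m²
Total at Seal: 5.928912 + 2747.808 = 2753.736912 kcal/m²

2753.74 kcal/m²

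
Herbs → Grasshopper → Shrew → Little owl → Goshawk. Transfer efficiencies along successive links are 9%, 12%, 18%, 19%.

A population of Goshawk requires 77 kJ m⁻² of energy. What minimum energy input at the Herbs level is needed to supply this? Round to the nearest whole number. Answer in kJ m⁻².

Cumulative transfer efficiency: 0.09 × 0.12 × 0.18 × 0.19 = 0.00036936
Herbs energy = 77 / 0.00036936 = 208469 kJ m⁻²

208469 kJ m⁻²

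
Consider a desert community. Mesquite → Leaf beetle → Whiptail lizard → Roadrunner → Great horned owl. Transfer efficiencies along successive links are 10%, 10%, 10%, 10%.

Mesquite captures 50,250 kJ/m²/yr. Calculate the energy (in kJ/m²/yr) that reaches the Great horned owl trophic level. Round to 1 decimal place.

5.0 kJ/m²/yr

Leaf beetle: 50250 × 0.1 = 5025 kJ/m²/yr
Whiptail lizard: 5025 × 0.1 = 502.5 kJ/m²/yr
Roadrunner: 502.5 × 0.1 = 50.25 kJ/m²/yr
Great horned owl: 50.25 × 0.1 = 5.025 kJ/m²/yr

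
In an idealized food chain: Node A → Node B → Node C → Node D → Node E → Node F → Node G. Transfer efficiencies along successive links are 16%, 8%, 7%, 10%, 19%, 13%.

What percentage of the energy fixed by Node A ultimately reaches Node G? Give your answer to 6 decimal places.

0.000221%

Product of link efficiencies: 0.16 × 0.08 × 0.07 × 0.1 × 0.19 × 0.13 = 0.00000221312
As a percentage: 0.00000221312 × 100 = 0.000221%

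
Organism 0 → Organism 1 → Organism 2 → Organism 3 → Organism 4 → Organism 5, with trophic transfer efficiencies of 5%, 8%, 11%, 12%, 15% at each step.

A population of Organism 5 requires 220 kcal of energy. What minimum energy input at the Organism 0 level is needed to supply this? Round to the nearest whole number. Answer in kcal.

Cumulative transfer efficiency: 0.05 × 0.08 × 0.11 × 0.12 × 0.15 = 0.00000792
Organism 0 energy = 220 / 0.00000792 = 27777778 kcal

27777778 kcal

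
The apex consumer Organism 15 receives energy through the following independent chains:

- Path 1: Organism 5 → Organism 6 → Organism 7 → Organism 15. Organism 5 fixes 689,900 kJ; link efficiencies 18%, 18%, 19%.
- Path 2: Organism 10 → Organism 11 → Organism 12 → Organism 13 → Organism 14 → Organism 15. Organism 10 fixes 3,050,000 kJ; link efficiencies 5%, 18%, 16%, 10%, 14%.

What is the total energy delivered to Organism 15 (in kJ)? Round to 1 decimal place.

4308.5 kJ

Path 1: 689900 × 0.18 × 0.18 × 0.19 = 4247.0244 kJ
Path 2: 3050000 × 0.05 × 0.18 × 0.16 × 0.1 × 0.14 = 61.488 kJ
Total at Organism 15: 4247.0244 + 61.488 = 4308.5124 kJ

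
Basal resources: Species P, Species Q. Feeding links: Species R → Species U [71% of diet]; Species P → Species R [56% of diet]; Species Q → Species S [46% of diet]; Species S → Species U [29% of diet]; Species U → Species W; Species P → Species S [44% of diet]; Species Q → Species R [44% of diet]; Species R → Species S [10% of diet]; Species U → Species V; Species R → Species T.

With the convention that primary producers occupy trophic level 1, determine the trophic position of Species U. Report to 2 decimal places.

Species R: 1 + (0.44×1 + 0.56×1) = 2
Species S: 1 + (0.44×1 + 0.1×2 + 0.46×1) = 2.1
Species T: 1 + 2 = 3
Species U: 1 + (0.71×2 + 0.29×2.1) = 3.029
Species V: 1 + 3.029 = 4.029
Species W: 1 + 3.029 = 4.029

3.03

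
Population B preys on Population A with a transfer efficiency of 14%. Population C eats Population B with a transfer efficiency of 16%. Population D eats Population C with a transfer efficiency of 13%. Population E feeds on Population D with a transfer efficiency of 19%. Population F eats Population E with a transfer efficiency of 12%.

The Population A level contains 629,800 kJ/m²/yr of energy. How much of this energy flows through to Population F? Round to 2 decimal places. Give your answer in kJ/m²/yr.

41.81 kJ/m²/yr

Population B: 629800 × 0.14 = 88172 kJ/m²/yr
Population C: 88172 × 0.16 = 14107.52 kJ/m²/yr
Population D: 14107.52 × 0.13 = 1833.9776 kJ/m²/yr
Population E: 1833.9776 × 0.19 = 348.455744 kJ/m²/yr
Population F: 348.455744 × 0.12 = 41.81468928 kJ/m²/yr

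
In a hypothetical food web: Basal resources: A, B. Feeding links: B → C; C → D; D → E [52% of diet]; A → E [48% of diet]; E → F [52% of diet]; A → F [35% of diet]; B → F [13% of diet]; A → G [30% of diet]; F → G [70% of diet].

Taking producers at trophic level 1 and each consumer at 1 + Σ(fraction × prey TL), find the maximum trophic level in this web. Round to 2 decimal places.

C: 1 + 1 = 2
D: 1 + 2 = 3
E: 1 + (0.52×3 + 0.48×1) = 3.04
F: 1 + (0.52×3.04 + 0.35×1 + 0.13×1) = 3.0608
G: 1 + (0.3×1 + 0.7×3.0608) = 3.44256

3.44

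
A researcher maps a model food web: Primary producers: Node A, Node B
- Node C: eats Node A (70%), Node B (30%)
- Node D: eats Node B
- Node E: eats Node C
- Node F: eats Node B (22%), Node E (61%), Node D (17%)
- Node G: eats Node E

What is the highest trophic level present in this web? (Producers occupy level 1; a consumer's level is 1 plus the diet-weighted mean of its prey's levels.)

Node C: 1 + (0.7×1 + 0.3×1) = 2
Node D: 1 + 1 = 2
Node E: 1 + 2 = 3
Node F: 1 + (0.22×1 + 0.61×3 + 0.17×2) = 3.39
Node G: 1 + 3 = 4

4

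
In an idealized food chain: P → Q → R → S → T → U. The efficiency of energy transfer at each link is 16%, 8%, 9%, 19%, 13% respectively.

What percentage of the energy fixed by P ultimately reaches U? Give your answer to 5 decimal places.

Product of link efficiencies: 0.16 × 0.08 × 0.09 × 0.19 × 0.13 = 0.0000284544
As a percentage: 0.0000284544 × 100 = 0.00285%

0.00285%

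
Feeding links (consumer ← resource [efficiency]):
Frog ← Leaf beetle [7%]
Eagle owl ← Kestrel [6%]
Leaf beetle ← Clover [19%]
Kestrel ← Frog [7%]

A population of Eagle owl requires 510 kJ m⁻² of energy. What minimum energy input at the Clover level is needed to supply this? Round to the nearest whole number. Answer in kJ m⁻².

9129968 kJ m⁻²

Cumulative transfer efficiency: 0.19 × 0.07 × 0.07 × 0.06 = 0.00005586
Clover energy = 510 / 0.00005586 = 9129968 kJ m⁻²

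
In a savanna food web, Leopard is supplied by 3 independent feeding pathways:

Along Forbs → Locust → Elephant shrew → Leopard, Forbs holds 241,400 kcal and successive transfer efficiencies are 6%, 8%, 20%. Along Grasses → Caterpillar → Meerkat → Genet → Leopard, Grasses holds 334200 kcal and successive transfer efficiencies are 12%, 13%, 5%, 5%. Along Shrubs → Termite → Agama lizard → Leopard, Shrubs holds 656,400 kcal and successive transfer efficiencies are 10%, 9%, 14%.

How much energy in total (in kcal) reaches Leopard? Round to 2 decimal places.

1071.84 kcal

Via Forbs: 241400 × 0.06 × 0.08 × 0.2 = 231.744 kcal
Via Grasses: 334200 × 0.12 × 0.13 × 0.05 × 0.05 = 13.0338 kcal
Via Shrubs: 656400 × 0.1 × 0.09 × 0.14 = 827.064 kcal
Total at Leopard: 231.744 + 13.0338 + 827.064 = 1071.8418 kcal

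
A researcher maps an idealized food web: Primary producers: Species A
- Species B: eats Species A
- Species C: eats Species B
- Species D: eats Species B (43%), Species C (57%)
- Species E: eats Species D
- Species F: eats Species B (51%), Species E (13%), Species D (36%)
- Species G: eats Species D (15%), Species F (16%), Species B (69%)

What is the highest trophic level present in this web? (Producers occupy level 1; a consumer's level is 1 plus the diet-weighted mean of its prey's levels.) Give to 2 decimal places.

Species B: 1 + 1 = 2
Species C: 1 + 2 = 3
Species D: 1 + (0.43×2 + 0.57×3) = 3.57
Species E: 1 + 3.57 = 4.57
Species F: 1 + (0.51×2 + 0.13×4.57 + 0.36×3.57) = 3.8993
Species G: 1 + (0.15×3.57 + 0.16×3.8993 + 0.69×2) = 3.539388

4.57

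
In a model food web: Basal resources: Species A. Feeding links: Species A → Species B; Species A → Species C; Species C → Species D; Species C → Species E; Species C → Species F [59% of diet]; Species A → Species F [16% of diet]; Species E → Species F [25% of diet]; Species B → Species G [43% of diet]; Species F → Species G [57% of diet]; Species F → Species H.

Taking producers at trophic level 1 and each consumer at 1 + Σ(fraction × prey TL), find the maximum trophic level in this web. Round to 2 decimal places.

Species B: 1 + 1 = 2
Species C: 1 + 1 = 2
Species D: 1 + 2 = 3
Species E: 1 + 2 = 3
Species F: 1 + (0.59×2 + 0.16×1 + 0.25×3) = 3.09
Species G: 1 + (0.43×2 + 0.57×3.09) = 3.6213
Species H: 1 + 3.09 = 4.09

4.09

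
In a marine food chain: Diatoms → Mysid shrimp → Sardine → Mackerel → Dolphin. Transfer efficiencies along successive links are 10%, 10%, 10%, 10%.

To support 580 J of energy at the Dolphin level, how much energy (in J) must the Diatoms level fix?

Cumulative transfer efficiency: 0.1 × 0.1 × 0.1 × 0.1 = 0.0001
Diatoms energy = 580 / 0.0001 = 5800000 J

5800000 J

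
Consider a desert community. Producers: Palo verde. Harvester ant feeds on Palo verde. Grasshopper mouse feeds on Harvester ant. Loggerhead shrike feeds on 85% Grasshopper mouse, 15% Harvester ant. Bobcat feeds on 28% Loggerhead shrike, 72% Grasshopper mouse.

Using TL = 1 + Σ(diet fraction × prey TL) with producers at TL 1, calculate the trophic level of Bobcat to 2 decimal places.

4.24

Harvester ant: 1 + 1 = 2
Grasshopper mouse: 1 + 2 = 3
Loggerhead shrike: 1 + (0.85×3 + 0.15×2) = 3.85
Bobcat: 1 + (0.28×3.85 + 0.72×3) = 4.238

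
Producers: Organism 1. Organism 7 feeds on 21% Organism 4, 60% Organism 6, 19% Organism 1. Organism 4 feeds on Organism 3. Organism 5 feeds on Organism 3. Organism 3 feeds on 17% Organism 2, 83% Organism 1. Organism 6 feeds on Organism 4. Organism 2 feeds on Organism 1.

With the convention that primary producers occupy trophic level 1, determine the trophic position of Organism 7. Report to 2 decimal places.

4.36

Organism 2: 1 + 1 = 2
Organism 3: 1 + (0.17×2 + 0.83×1) = 2.17
Organism 4: 1 + 2.17 = 3.17
Organism 5: 1 + 2.17 = 3.17
Organism 6: 1 + 3.17 = 4.17
Organism 7: 1 + (0.21×3.17 + 0.6×4.17 + 0.19×1) = 4.3577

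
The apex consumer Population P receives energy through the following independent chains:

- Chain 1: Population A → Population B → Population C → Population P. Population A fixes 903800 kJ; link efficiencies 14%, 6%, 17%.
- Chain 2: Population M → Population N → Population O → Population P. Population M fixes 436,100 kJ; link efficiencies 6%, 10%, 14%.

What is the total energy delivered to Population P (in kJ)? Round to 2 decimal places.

Chain 1: 903800 × 0.14 × 0.06 × 0.17 = 1290.6264 kJ
Chain 2: 436100 × 0.06 × 0.1 × 0.14 = 366.324 kJ
Total at Population P: 1290.6264 + 366.324 = 1656.9504 kJ

1656.95 kJ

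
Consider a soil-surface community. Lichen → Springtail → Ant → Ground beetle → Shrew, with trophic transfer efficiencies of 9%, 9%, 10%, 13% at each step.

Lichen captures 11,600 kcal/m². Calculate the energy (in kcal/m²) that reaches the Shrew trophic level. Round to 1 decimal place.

Springtail: 11600 × 0.09 = 1044 kcal/m²
Ant: 1044 × 0.09 = 93.96 kcal/m²
Ground beetle: 93.96 × 0.1 = 9.396 kcal/m²
Shrew: 9.396 × 0.13 = 1.22148 kcal/m²

1.2 kcal/m²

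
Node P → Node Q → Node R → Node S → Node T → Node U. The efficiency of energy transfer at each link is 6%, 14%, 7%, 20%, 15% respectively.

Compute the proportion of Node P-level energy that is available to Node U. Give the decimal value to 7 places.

Product of link efficiencies: 0.06 × 0.14 × 0.07 × 0.2 × 0.15 = 0.00001764

0.0000176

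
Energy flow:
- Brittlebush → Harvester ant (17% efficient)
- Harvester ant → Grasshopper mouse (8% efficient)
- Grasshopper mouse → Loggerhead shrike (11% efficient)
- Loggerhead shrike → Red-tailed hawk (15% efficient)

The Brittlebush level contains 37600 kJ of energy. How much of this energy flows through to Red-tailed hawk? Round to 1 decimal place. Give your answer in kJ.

8.4 kJ

Harvester ant: 37600 × 0.17 = 6392 kJ
Grasshopper mouse: 6392 × 0.08 = 511.36 kJ
Loggerhead shrike: 511.36 × 0.11 = 56.2496 kJ
Red-tailed hawk: 56.2496 × 0.15 = 8.43744 kJ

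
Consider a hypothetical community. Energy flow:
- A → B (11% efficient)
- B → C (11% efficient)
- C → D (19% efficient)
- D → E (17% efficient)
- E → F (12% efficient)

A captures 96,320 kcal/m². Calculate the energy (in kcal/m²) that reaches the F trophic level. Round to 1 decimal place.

B: 96320 × 0.11 = 10595.2 kcal/m²
C: 10595.2 × 0.11 = 1165.472 kcal/m²
D: 1165.472 × 0.19 = 221.43968 kcal/m²
E: 221.43968 × 0.17 = 37.6447456 kcal/m²
F: 37.6447456 × 0.12 = 4.517369472 kcal/m²

4.5 kcal/m²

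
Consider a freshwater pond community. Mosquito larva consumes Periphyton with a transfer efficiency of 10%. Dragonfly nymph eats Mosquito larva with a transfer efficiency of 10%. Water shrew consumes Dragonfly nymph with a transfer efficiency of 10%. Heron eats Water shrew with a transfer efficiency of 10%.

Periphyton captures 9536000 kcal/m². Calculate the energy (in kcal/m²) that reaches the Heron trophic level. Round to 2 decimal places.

953.60 kcal/m²

Mosquito larva: 9536000 × 0.1 = 953600 kcal/m²
Dragonfly nymph: 953600 × 0.1 = 95360 kcal/m²
Water shrew: 95360 × 0.1 = 9536 kcal/m²
Heron: 9536 × 0.1 = 953.6 kcal/m²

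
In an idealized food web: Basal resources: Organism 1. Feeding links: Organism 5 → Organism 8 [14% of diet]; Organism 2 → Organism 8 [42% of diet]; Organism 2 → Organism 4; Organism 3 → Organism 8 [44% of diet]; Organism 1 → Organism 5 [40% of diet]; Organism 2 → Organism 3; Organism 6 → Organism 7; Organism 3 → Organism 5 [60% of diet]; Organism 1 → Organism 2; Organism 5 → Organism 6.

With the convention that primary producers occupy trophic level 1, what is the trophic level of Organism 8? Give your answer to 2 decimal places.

3.61

Organism 2: 1 + 1 = 2
Organism 3: 1 + 2 = 3
Organism 4: 1 + 2 = 3
Organism 5: 1 + (0.6×3 + 0.4×1) = 3.2
Organism 6: 1 + 3.2 = 4.2
Organism 7: 1 + 4.2 = 5.2
Organism 8: 1 + (0.44×3 + 0.14×3.2 + 0.42×2) = 3.608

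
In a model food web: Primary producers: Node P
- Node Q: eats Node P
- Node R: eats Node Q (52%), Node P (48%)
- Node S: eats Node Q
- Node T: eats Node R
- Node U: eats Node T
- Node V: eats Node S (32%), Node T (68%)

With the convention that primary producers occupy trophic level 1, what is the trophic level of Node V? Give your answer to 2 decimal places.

Node Q: 1 + 1 = 2
Node R: 1 + (0.52×2 + 0.48×1) = 2.52
Node S: 1 + 2 = 3
Node T: 1 + 2.52 = 3.52
Node U: 1 + 3.52 = 4.52
Node V: 1 + (0.32×3 + 0.68×3.52) = 4.3536

4.35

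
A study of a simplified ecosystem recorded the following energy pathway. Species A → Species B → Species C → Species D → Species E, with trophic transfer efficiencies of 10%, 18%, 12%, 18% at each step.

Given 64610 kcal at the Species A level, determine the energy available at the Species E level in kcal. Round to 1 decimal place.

Species B: 64610 × 0.1 = 6461 kcal
Species C: 6461 × 0.18 = 1162.98 kcal
Species D: 1162.98 × 0.12 = 139.5576 kcal
Species E: 139.5576 × 0.18 = 25.120368 kcal

25.1 kcal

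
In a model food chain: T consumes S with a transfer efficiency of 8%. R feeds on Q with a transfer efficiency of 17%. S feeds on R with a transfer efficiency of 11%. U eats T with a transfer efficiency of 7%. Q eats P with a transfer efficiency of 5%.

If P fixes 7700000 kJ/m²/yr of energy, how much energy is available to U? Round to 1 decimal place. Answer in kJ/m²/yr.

40.3 kJ/m²/yr

Q: 7700000 × 0.05 = 385000 kJ/m²/yr
R: 385000 × 0.17 = 65450 kJ/m²/yr
S: 65450 × 0.11 = 7199.5 kJ/m²/yr
T: 7199.5 × 0.08 = 575.96 kJ/m²/yr
U: 575.96 × 0.07 = 40.3172 kJ/m²/yr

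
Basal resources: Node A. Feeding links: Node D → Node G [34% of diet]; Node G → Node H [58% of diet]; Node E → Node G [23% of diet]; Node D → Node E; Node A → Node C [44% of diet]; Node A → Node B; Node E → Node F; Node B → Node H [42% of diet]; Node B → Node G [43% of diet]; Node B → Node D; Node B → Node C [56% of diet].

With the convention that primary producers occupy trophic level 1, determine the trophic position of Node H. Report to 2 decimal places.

Node B: 1 + 1 = 2
Node C: 1 + (0.56×2 + 0.44×1) = 2.56
Node D: 1 + 2 = 3
Node E: 1 + 3 = 4
Node F: 1 + 4 = 5
Node G: 1 + (0.34×3 + 0.43×2 + 0.23×4) = 3.8
Node H: 1 + (0.58×3.8 + 0.42×2) = 4.044

4.04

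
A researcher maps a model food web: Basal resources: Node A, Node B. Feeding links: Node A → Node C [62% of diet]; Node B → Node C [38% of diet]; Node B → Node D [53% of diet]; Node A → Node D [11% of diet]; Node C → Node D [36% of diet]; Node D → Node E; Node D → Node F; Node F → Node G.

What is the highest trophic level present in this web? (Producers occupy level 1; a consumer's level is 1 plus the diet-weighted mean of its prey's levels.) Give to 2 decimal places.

4.36

Node C: 1 + (0.62×1 + 0.38×1) = 2
Node D: 1 + (0.53×1 + 0.11×1 + 0.36×2) = 2.36
Node E: 1 + 2.36 = 3.36
Node F: 1 + 2.36 = 3.36
Node G: 1 + 3.36 = 4.36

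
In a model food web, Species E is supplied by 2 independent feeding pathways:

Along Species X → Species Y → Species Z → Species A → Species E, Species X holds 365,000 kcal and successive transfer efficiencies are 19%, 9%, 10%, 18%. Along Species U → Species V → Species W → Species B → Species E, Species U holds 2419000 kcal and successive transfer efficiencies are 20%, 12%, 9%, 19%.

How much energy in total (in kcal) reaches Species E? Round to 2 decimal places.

Via Species X: 365000 × 0.19 × 0.09 × 0.1 × 0.18 = 112.347 kcal
Via Species U: 2419000 × 0.2 × 0.12 × 0.09 × 0.19 = 992.7576 kcal
Total at Species E: 112.347 + 992.7576 = 1105.1046 kcal

1105.10 kcal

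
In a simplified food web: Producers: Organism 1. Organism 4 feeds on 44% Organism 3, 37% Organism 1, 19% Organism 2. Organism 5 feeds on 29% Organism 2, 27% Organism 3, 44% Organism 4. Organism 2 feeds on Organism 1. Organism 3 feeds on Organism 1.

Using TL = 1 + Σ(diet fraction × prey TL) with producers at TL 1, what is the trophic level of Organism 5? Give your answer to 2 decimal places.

3.28

Organism 2: 1 + 1 = 2
Organism 3: 1 + 1 = 2
Organism 4: 1 + (0.44×2 + 0.37×1 + 0.19×2) = 2.63
Organism 5: 1 + (0.29×2 + 0.27×2 + 0.44×2.63) = 3.2772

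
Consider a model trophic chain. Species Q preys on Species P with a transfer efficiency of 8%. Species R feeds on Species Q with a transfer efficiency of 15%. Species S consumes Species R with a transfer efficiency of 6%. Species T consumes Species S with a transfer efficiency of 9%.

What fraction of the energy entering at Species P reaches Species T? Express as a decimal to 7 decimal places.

0.0000648

Product of link efficiencies: 0.08 × 0.15 × 0.06 × 0.09 = 0.0000648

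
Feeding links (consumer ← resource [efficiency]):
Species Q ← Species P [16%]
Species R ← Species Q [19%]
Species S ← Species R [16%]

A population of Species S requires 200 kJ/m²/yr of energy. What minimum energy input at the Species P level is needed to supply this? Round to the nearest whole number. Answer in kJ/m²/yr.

Cumulative transfer efficiency: 0.16 × 0.19 × 0.16 = 0.004864
Species P energy = 200 / 0.004864 = 41118 kJ/m²/yr

41118 kJ/m²/yr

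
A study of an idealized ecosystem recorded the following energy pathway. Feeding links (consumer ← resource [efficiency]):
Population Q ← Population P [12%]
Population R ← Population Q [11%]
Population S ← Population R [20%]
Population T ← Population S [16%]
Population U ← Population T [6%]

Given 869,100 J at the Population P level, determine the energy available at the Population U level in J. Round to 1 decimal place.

22.0 J

Population Q: 869100 × 0.12 = 104292 J
Population R: 104292 × 0.11 = 11472.12 J
Population S: 11472.12 × 0.2 = 2294.424 J
Population T: 2294.424 × 0.16 = 367.10784 J
Population U: 367.10784 × 0.06 = 22.0264704 J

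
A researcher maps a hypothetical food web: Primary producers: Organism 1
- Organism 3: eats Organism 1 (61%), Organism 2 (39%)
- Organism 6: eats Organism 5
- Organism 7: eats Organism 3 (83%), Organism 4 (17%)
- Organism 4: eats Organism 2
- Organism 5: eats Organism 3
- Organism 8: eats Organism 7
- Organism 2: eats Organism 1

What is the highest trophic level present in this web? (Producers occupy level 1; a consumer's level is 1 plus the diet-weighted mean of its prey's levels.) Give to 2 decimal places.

4.49

Organism 2: 1 + 1 = 2
Organism 3: 1 + (0.61×1 + 0.39×2) = 2.39
Organism 4: 1 + 2 = 3
Organism 5: 1 + 2.39 = 3.39
Organism 6: 1 + 3.39 = 4.39
Organism 7: 1 + (0.83×2.39 + 0.17×3) = 3.4937
Organism 8: 1 + 3.4937 = 4.4937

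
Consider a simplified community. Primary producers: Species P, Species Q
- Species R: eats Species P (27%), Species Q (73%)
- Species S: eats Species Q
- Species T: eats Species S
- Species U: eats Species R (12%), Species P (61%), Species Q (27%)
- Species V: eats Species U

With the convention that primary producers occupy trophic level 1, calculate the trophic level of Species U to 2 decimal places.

2.12

Species R: 1 + (0.27×1 + 0.73×1) = 2
Species S: 1 + 1 = 2
Species T: 1 + 2 = 3
Species U: 1 + (0.12×2 + 0.61×1 + 0.27×1) = 2.12
Species V: 1 + 2.12 = 3.12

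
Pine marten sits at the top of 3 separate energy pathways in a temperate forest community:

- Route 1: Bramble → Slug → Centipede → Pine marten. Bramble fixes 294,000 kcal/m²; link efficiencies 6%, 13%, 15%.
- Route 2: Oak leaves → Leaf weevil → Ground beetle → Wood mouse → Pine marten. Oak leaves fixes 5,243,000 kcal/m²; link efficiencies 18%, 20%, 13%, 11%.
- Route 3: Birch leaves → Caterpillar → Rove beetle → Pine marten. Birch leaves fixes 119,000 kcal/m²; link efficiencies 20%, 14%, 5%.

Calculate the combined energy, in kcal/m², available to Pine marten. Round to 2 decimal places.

3209.68 kcal/m²

Route 1: 294000 × 0.06 × 0.13 × 0.15 = 343.98 kcal/m²
Route 2: 5243000 × 0.18 × 0.2 × 0.13 × 0.11 = 2699.0964 kcal/m²
Route 3: 119000 × 0.2 × 0.14 × 0.05 = 166.6 kcal/m²
Total at Pine marten: 343.98 + 2699.0964 + 166.6 = 3209.6764 kcal/m²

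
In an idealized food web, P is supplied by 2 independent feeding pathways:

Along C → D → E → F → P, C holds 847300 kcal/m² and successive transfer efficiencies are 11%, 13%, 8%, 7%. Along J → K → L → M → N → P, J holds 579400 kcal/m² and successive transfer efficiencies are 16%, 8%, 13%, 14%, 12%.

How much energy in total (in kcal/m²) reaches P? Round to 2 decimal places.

Via C: 847300 × 0.11 × 0.13 × 0.08 × 0.07 = 67.851784 kcal/m²
Via J: 579400 × 0.16 × 0.08 × 0.13 × 0.14 × 0.12 = 16.19724288 kcal/m²
Total at P: 67.851784 + 16.19724288 = 84.04902688 kcal/m²

84.05 kcal/m²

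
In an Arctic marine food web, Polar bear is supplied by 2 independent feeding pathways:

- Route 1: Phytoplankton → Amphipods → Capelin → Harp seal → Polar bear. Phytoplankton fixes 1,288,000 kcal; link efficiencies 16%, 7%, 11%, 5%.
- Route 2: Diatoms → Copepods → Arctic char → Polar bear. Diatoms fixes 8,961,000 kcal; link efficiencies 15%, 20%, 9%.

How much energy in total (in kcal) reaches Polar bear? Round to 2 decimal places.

Route 1: 1288000 × 0.16 × 0.07 × 0.11 × 0.05 = 79.3408 kcal
Route 2: 8961000 × 0.15 × 0.2 × 0.09 = 24194.7 kcal
Total at Polar bear: 79.3408 + 24194.7 = 24274.0408 kcal

24274.04 kcal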